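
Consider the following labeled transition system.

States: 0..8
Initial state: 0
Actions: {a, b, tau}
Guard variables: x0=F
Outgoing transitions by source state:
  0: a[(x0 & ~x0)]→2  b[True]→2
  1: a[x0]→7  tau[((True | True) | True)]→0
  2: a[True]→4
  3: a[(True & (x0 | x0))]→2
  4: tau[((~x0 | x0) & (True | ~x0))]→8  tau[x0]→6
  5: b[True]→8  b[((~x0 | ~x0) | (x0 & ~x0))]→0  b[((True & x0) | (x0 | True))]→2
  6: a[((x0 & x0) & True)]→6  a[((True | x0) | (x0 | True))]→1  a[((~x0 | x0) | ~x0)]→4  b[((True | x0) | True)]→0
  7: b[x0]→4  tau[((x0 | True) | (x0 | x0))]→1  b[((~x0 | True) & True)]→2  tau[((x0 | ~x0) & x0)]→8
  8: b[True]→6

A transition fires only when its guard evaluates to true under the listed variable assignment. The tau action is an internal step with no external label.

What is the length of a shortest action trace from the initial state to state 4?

BFS to 4:
  Layer 0: {0}
  Layer 1: {2}
  Layer 2: {4}
first hit 4 at d=2 via b·a

Answer: 2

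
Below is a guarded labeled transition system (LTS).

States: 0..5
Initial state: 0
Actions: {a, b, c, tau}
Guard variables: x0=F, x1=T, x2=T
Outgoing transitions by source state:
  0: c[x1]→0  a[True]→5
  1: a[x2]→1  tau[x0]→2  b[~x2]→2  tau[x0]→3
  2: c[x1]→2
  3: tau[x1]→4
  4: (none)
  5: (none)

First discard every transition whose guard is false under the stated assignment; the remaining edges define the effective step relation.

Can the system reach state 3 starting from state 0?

Answer: UNREACHABLE

Analysis:
After dropping false guards: 5 live edges.
Layer 0: {0}
Layer 1: {5}  total {0,5}
Reach set: {0,5}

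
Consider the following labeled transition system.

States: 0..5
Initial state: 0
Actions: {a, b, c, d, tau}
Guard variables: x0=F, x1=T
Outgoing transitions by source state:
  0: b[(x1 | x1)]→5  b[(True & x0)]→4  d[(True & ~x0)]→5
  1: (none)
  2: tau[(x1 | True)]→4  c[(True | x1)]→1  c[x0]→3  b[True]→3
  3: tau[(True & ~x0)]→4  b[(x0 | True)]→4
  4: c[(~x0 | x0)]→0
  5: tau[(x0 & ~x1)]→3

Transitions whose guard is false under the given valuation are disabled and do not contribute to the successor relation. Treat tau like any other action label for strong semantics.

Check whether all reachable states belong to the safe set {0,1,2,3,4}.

Allowed set {0,1,2,3,4}
Reachable = {0,5}
  0: safe
  5: outside
counterexample path to 5: b

Answer: INVARIANT VIOLATED at state 5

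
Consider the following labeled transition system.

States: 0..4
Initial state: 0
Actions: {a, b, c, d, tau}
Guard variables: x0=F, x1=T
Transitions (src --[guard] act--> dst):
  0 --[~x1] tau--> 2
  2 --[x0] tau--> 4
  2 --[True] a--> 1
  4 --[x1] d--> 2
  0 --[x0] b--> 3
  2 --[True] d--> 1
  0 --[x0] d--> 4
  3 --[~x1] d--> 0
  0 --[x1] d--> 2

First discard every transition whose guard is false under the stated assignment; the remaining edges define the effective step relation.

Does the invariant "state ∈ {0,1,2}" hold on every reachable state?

Inv-set: {0,1,2}
R = {0,1,2}
  0: ✓
  1: ✓
  2: ✓

Answer: INVARIANT HOLDS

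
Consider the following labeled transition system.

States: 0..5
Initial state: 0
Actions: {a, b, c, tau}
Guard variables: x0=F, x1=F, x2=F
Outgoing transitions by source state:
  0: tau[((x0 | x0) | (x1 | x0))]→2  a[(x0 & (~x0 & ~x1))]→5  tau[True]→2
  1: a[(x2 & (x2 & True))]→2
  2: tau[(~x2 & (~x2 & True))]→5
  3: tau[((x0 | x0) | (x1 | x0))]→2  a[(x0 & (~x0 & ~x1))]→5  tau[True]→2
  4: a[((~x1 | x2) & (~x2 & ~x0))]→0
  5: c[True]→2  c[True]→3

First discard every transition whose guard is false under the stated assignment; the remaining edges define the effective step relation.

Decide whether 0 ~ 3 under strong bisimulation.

Answer: BISIMILAR

Trace:
Refine partition for ~:
  P[0] = {{0,1,2,3,4,5}}
  P[1] = {{0,2,3},{1},{4},{5}}
  P[2] = {{0,3},{1},{2},{4},{5}}
stable after 3 split(s): 5 block(s)
0∈{0,3}, 3∈{0,3}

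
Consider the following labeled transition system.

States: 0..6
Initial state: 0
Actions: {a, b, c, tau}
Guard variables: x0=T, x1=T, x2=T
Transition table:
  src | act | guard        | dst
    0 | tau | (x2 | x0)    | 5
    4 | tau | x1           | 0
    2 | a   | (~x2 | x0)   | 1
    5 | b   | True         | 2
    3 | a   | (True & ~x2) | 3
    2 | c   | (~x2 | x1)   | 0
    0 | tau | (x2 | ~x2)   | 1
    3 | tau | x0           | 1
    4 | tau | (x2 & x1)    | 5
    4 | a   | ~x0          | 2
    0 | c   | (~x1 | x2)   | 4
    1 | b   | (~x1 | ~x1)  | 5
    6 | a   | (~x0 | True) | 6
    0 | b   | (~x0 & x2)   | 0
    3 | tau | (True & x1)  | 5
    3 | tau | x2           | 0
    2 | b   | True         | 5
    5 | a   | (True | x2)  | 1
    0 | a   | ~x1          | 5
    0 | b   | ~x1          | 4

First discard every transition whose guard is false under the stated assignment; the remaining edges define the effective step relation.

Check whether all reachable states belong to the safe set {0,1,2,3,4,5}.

Inv-set: {0,1,2,3,4,5}
Reachable = {0,1,2,4,5}
  0: safe
  1: safe
  2: safe
  4: safe
  5: safe

Answer: INVARIANT HOLDS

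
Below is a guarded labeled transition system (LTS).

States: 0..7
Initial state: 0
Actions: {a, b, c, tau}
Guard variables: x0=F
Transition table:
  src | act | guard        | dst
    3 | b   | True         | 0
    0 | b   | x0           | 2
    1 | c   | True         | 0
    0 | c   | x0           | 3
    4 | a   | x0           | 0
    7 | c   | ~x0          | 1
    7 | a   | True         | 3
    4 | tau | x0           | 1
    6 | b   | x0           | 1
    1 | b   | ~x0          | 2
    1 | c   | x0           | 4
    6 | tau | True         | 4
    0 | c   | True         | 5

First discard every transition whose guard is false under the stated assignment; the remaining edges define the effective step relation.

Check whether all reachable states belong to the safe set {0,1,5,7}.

Answer: INVARIANT HOLDS

Working:
Safe = {0,1,5,7}
Reach set: {0,5}
  0: ok
  5: ok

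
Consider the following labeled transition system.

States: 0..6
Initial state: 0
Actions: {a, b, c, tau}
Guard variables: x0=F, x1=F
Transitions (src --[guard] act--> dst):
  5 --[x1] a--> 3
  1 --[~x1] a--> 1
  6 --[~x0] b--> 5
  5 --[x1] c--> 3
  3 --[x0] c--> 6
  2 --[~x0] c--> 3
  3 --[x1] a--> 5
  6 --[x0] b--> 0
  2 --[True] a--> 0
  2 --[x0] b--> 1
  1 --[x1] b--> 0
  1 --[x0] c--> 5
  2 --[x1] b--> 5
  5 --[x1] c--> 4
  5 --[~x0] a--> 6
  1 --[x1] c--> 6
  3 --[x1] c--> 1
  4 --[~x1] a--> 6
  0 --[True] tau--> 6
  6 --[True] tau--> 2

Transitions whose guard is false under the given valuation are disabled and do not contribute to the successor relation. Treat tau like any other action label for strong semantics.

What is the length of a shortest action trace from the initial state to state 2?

Breadth-first toward 2:
  Layer 0: {0}
  Layer 1: {6}
  Layer 2: {2,5}
2 enters at depth 2; path tau·tau

Answer: 2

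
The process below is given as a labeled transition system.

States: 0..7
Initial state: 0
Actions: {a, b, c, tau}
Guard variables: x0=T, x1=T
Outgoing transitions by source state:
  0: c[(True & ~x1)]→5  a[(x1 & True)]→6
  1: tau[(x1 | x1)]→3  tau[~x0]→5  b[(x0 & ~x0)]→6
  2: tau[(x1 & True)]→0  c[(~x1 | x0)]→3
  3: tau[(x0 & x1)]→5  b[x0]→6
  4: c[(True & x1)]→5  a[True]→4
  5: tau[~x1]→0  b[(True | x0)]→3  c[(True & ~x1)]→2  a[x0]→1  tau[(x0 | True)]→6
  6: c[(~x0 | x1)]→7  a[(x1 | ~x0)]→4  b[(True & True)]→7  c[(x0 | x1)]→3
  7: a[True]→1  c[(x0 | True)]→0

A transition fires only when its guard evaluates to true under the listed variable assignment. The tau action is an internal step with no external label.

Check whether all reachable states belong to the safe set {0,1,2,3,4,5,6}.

Allowed set {0,1,2,3,4,5,6}
Reach set: {0,1,3,4,5,6,7}
  0: ok
  1: ok
  3: ok
  4: ok
  5: ok
  6: ok
  7: VIOLATES
counterexample path to 7: a·c

Answer: INVARIANT VIOLATED at state 7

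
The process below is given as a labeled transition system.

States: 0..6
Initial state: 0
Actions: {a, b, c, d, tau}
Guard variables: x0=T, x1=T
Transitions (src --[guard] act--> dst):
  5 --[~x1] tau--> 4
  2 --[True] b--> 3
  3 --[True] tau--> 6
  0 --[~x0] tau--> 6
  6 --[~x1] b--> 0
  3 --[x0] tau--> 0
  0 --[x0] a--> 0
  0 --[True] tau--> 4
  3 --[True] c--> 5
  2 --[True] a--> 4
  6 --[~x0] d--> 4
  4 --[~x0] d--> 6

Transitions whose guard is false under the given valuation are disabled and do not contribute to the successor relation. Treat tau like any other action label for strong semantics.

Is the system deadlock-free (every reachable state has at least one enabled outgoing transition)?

Answer: DEADLOCK at state 4

Trace:
Reachable = {0,4}
  0: a→0  tau→4  [2 out]
  4: ∅  [deadlock]
witness 4: tau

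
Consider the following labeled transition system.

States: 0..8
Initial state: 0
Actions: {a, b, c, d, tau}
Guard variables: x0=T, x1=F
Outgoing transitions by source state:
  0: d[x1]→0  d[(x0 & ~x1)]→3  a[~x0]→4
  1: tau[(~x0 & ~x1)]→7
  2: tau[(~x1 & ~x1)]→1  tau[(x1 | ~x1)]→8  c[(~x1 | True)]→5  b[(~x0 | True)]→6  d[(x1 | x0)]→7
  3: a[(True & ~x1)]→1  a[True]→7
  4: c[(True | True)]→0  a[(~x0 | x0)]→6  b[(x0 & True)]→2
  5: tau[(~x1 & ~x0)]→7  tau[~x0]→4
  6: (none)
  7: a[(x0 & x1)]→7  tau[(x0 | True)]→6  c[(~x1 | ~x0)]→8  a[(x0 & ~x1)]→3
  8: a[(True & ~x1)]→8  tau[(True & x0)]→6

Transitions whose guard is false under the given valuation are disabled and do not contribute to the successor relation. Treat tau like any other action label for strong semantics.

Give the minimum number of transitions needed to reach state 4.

Breadth-first toward 4:
  L0 = {0}
  L1 = {3}
  L2 = {1,7}
  L3 = {6,8}
4 never appears.

Answer: UNREACHABLE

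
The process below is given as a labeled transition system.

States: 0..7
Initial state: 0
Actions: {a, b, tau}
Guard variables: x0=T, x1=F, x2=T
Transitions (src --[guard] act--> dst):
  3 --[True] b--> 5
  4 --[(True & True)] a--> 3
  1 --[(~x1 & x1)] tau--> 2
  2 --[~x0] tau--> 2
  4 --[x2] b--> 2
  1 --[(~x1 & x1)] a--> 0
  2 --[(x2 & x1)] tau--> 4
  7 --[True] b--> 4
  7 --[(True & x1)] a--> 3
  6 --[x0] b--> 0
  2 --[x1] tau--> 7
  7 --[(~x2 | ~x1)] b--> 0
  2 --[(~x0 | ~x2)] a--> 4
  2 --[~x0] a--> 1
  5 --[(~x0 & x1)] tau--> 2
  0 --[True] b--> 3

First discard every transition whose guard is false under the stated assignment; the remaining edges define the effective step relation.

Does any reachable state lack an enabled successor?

Answer: DEADLOCK at state 5

Trace:
R = {0,3,5}
  0: b→3  [1 exit(s)]
  3: b→5  [1 exit(s)]
  5: ∅  [deadlock]
trace reaching 5: b·b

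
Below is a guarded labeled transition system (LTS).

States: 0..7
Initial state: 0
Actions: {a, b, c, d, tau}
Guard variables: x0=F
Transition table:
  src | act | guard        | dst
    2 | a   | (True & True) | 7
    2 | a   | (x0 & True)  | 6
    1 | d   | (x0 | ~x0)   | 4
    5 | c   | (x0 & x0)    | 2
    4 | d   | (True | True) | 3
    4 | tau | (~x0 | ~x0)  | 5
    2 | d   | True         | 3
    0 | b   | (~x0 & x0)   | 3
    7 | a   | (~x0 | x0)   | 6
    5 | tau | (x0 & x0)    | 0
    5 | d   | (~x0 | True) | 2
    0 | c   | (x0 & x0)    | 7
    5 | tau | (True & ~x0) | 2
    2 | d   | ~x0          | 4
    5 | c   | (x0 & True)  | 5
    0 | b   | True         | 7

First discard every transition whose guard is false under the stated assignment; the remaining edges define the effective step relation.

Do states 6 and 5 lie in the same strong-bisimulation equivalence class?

Bisimulation quotient by refinement:
  round 0: {{0,1,2,3,4,5,6,7}}
  round 1: {{0},{1},{2},{3,6},{4,5},{7}}
  round 2: {{0},{1},{2},{3,6},{4},{5},{7}}
stable after 3 split(s): 7 block(s)
6∈{3,6}, 5∈{5}

Answer: NOT BISIMILAR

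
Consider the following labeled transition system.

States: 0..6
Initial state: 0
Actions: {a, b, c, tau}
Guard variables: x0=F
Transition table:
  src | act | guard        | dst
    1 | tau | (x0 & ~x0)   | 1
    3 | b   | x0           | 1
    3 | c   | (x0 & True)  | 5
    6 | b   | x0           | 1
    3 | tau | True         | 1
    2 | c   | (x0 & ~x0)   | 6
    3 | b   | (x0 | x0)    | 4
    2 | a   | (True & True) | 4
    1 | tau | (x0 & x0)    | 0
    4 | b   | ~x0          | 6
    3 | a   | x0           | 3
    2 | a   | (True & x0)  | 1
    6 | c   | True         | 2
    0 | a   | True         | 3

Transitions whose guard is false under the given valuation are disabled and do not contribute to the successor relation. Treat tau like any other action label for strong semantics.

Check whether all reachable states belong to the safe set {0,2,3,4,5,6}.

Answer: INVARIANT VIOLATED at state 1

Analysis:
Allowed set {0,2,3,4,5,6}
R = {0,1,3}
  0: safe
  1: outside
  3: safe
counterexample path to 1: a·tau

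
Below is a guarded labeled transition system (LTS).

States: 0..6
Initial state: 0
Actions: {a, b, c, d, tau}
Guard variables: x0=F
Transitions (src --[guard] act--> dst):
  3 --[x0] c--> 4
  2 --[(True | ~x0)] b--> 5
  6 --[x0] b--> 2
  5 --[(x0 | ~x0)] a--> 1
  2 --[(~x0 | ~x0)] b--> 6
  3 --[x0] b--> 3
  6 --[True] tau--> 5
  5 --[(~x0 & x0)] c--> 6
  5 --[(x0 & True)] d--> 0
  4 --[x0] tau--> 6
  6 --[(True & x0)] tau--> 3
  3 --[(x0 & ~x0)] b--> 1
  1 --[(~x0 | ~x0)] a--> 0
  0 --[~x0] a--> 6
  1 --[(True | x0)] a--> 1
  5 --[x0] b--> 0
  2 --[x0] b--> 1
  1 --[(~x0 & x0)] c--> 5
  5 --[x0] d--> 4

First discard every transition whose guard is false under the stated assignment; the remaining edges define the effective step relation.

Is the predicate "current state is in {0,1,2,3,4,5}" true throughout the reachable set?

Allowed set {0,1,2,3,4,5}
Reachable = {0,1,5,6}
  0: ✓
  1: ✓
  5: ✓
  6: ✗ unsafe
witness against invariant: a → 6

Answer: INVARIANT VIOLATED at state 6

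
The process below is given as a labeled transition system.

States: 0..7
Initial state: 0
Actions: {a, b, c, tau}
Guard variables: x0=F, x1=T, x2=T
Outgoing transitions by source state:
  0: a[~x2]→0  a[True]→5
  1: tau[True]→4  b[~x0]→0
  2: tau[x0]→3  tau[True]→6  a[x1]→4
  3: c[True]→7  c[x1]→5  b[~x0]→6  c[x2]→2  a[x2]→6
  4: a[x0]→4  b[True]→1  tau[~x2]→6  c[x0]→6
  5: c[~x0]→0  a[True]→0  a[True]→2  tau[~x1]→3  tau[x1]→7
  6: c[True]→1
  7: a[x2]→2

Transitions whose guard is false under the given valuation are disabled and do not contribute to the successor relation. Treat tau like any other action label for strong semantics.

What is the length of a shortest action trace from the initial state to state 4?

Answer: 3

Trace:
Layered search for 4:
  depth 0: {0}
  depth 1: {5}
  depth 2: {2,7}
  depth 3: {4,6}
first hit 4 at d=3 via a·a·a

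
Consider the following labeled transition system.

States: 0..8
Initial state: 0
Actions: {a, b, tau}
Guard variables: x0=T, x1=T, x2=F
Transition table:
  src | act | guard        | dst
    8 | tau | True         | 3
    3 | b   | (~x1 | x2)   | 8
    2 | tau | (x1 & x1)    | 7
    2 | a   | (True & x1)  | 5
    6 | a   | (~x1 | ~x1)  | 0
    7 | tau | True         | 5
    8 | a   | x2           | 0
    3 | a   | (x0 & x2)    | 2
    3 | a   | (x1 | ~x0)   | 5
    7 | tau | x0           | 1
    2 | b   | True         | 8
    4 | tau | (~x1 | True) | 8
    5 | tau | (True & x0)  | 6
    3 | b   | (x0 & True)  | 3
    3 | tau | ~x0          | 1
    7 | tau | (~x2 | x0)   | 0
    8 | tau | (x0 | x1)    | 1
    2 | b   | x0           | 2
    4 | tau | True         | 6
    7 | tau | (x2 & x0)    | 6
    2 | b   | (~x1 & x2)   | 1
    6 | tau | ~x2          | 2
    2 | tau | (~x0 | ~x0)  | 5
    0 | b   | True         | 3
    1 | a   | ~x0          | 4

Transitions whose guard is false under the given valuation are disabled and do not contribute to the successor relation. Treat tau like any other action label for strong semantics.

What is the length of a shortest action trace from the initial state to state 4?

BFS to 4:
  Layer 0: {0}
  Layer 1: {3}
  Layer 2: {5}
  Layer 3: {6}
  Layer 4: {2}
  Layer 5: {7,8}
  Layer 6: {1}
4 never appears.

Answer: UNREACHABLE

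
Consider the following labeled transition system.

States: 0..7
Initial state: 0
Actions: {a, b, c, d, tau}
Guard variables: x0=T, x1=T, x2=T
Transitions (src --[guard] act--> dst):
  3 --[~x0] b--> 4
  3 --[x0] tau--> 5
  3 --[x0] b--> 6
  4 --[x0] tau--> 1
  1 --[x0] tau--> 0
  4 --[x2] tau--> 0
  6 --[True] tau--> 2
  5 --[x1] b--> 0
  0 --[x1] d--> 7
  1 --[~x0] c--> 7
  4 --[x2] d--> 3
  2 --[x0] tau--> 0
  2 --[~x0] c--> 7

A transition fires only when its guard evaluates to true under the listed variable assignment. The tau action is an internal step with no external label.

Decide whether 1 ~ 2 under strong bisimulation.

Bisimulation quotient by refinement:
  round 0: {{0,1,2,3,4,5,6,7}}
  round 1: {{0},{1,2,6},{3},{4},{5},{7}}
  round 2: {{0},{1,2},{3},{4},{5},{6},{7}}
Fixed point at round 3; 7 class(es).
1∈{1,2}, 2∈{1,2}

Answer: BISIMILAR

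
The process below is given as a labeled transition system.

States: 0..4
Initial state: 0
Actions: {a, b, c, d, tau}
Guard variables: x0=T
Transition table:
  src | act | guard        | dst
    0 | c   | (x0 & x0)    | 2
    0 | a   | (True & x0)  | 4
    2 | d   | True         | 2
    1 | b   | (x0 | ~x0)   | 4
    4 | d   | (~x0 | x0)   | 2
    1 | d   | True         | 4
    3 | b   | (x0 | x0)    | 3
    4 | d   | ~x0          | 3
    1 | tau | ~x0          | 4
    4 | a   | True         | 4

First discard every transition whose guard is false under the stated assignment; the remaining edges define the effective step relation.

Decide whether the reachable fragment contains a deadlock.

Reach set: {0,2,4}
  0: a→4  c→2  [deg 2]
  2: d→2  [deg 1]
  4: a→4  d→2  [deg 2]

Answer: DEADLOCK-FREE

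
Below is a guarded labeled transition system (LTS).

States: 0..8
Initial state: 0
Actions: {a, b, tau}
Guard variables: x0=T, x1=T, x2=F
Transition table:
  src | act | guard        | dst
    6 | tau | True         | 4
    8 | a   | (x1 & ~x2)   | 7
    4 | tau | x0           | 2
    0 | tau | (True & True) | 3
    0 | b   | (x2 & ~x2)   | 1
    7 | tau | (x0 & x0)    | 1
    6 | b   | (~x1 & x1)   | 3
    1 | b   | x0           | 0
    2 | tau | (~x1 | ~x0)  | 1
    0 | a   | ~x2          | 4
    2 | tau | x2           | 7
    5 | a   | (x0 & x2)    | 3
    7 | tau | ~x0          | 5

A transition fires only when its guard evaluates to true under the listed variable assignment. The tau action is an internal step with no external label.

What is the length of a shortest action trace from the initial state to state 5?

BFS to 5:
  Layer 0: {0}
  Layer 1: {3,4}
  Layer 2: {2}
5 never appears.

Answer: UNREACHABLE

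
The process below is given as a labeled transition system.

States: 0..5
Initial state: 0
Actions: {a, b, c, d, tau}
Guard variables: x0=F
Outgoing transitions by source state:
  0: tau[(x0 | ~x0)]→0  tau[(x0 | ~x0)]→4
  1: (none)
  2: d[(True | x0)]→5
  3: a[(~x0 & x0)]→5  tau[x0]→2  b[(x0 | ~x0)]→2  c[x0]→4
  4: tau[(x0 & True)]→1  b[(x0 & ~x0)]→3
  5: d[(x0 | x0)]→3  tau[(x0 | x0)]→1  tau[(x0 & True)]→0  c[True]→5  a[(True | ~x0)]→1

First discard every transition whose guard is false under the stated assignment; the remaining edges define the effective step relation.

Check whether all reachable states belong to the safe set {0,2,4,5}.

Safe = {0,2,4,5}
Reach set: {0,4}
  0: ok
  4: ok

Answer: INVARIANT HOLDS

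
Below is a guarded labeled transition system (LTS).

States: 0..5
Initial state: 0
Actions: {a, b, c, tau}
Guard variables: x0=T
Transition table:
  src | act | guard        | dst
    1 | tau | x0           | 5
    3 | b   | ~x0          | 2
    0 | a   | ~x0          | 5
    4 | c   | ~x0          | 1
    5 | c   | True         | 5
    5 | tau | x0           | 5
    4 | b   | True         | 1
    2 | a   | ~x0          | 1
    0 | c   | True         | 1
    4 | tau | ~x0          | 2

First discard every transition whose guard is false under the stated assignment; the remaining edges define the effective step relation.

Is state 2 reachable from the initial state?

Guard filter leaves 5 enabled edge(s).
depth 0: {0}
depth 1: {1}  now seen {0,1}
depth 2: {5}  now seen {0,1,5}
Reachable = {0,1,5}

Answer: UNREACHABLE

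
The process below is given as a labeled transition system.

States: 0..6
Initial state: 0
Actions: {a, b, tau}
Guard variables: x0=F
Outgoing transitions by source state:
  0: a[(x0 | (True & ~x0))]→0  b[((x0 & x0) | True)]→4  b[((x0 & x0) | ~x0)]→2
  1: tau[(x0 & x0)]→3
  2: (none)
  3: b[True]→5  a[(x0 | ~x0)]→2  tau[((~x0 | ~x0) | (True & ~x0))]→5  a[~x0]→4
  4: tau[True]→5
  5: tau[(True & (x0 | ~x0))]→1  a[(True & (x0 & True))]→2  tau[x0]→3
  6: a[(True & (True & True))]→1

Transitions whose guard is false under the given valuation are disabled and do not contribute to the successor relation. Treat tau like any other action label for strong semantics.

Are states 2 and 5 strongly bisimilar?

Refine partition for ~:
  π0 = {{0,1,2,3,4,5,6}}
  π1 = {{0},{1,2},{3},{4,5},{6}}
  π2 = {{0},{1,2},{3},{4},{5},{6}}
6 equivalence class(es) (converged in 3)
class of 2: {1,2}; class of 5: {5}

Answer: NOT BISIMILAR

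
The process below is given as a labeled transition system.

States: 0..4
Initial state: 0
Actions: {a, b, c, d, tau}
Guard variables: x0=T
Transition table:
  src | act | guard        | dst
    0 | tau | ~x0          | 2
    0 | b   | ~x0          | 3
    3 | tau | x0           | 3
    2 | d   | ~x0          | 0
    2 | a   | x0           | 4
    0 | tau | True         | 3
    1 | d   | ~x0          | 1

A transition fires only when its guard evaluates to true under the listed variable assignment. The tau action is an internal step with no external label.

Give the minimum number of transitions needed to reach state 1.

Breadth-first toward 1:
  L0 = {0}
  L1 = {3}
1 never appears.

Answer: UNREACHABLE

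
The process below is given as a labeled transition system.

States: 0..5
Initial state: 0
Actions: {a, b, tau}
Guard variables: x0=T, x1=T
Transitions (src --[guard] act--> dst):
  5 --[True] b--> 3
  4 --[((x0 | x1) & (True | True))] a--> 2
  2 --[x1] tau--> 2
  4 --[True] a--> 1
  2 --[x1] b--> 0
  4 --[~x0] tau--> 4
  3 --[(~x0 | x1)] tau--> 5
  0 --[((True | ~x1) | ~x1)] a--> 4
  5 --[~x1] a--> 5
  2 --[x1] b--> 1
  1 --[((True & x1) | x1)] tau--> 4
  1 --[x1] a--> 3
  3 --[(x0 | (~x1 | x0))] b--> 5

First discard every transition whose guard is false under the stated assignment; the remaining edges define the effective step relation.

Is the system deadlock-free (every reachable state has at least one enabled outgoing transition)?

Reach set: {0,1,2,3,4,5}
  0: a→4  [1 exit(s)]
  1: a→3  tau→4  [2 exit(s)]
  2: b→0  b→1  tau→2  [3 exit(s)]
  3: b→5  tau→5  [2 exit(s)]
  4: a→1  a→2  [2 exit(s)]
  5: b→3  [1 exit(s)]

Answer: DEADLOCK-FREE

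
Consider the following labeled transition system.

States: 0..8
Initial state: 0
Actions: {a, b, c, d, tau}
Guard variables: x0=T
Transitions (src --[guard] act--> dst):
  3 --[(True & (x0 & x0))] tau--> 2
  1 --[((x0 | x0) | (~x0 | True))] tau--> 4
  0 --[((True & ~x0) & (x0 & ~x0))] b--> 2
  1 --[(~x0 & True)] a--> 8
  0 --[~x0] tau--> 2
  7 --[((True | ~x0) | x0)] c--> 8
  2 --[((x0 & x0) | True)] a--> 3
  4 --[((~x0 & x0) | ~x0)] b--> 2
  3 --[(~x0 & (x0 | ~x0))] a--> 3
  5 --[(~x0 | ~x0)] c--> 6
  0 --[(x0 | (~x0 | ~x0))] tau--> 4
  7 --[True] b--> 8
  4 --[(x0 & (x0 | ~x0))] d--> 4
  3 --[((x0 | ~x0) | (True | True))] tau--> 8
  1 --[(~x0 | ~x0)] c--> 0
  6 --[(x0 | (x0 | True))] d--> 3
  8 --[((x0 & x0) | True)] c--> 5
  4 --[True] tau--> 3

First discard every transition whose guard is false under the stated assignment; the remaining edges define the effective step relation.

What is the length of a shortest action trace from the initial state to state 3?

Breadth-first toward 3:
  depth 0: {0}
  depth 1: {4}
  depth 2: {3}
first hit 3 at d=2 via tau·tau

Answer: 2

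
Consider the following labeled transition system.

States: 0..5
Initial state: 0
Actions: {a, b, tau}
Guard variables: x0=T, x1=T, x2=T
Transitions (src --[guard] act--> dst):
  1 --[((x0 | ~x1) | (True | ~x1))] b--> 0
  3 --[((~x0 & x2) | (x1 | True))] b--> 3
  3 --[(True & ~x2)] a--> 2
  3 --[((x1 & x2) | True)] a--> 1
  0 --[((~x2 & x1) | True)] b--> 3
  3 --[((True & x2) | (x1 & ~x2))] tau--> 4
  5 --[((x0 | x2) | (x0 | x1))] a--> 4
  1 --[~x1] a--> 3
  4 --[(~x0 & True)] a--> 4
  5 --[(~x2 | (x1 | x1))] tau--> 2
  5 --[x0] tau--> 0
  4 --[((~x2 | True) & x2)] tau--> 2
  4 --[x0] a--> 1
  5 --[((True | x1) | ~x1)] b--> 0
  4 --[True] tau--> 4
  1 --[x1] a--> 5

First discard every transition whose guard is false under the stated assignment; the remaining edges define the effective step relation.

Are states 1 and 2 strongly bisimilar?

Compute ~ classes (split until stable):
  P[0] = {{0,1,2,3,4,5}}
  P[1] = {{0},{1},{2},{3,5},{4}}
  P[2] = {{0},{1},{2},{3},{4},{5}}
6 equivalence class(es) (converged in 3)
class of 1: {1}; class of 2: {2}

Answer: NOT BISIMILAR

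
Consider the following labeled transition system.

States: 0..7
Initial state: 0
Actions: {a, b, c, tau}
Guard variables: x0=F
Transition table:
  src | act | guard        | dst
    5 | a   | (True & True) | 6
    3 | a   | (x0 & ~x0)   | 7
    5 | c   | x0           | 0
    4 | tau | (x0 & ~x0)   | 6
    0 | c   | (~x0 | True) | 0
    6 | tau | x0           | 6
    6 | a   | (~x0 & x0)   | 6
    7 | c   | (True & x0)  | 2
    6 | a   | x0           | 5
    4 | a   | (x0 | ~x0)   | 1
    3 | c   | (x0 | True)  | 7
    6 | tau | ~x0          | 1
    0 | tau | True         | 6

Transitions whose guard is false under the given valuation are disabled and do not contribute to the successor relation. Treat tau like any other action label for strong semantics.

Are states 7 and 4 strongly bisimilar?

Refine partition for ~:
  P[0] = {{0,1,2,3,4,5,6,7}}
  P[1] = {{0},{1,2,7},{3},{4,5},{6}}
  P[2] = {{0},{1,2,7},{3},{4},{5},{6}}
6 equivalence class(es) (converged in 3)
class of 7: {1,2,7}; class of 4: {4}

Answer: NOT BISIMILAR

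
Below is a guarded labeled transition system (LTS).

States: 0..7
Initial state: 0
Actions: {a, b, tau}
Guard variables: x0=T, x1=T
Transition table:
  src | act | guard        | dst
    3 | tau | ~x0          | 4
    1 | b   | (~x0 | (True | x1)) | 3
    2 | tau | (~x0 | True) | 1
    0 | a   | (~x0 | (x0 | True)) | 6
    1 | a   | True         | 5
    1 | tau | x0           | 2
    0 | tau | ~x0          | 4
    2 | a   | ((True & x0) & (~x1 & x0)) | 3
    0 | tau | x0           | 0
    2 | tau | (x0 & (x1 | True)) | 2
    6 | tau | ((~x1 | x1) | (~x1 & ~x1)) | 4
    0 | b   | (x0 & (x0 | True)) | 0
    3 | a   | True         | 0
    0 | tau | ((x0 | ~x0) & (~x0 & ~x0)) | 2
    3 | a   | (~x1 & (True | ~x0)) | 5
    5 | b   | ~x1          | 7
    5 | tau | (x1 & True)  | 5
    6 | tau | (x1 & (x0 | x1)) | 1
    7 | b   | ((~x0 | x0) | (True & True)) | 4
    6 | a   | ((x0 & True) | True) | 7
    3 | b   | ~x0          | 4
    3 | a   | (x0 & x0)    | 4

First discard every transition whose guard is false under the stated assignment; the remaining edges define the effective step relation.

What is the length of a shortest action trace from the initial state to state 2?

Layered search for 2:
  Layer 0: {0}
  Layer 1: {6}
  Layer 2: {1,4,7}
  Layer 3: {2,3,5}
2 enters at depth 3; path a·tau·tau

Answer: 3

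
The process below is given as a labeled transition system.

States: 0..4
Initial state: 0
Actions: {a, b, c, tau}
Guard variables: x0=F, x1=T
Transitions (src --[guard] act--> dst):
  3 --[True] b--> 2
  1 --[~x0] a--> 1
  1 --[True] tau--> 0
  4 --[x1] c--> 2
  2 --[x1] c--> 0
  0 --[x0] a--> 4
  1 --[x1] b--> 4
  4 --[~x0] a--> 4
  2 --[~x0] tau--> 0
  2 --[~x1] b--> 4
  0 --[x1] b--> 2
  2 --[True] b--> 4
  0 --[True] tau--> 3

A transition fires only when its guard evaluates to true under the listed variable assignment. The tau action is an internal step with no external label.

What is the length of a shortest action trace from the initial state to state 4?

Answer: 2

Trace:
BFS to 4:
  depth 0: {0}
  depth 1: {2,3}
  depth 2: {4}
first hit 4 at d=2 via b·b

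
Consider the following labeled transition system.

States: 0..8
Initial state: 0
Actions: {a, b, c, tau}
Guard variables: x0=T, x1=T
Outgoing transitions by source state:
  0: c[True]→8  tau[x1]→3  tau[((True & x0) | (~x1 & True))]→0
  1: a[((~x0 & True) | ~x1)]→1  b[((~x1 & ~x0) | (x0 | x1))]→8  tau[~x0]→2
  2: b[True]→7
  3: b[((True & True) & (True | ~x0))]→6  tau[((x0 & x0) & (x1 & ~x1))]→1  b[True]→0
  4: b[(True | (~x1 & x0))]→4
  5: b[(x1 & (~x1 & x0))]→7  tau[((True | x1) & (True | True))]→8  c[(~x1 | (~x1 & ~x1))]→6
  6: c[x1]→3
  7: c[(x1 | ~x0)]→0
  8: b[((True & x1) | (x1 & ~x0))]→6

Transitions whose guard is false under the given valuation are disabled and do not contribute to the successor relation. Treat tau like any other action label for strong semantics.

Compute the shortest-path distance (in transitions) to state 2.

Answer: UNREACHABLE

Analysis:
Layered search for 2:
  depth 0: {0}
  depth 1: {3,8}
  depth 2: {6}
2 never appears.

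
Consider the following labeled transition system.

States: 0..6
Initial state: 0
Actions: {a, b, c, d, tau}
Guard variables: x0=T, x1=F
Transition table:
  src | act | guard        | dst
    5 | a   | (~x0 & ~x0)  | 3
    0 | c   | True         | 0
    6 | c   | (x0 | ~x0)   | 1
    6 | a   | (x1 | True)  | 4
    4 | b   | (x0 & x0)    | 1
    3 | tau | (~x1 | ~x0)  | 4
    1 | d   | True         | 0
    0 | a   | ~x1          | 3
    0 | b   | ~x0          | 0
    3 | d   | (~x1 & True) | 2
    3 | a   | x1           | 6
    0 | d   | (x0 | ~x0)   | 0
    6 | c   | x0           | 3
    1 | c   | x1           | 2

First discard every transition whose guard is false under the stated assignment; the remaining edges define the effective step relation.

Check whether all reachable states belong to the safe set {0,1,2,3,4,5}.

Inv-set: {0,1,2,3,4,5}
R = {0,1,2,3,4}
  0: ✓
  1: ✓
  2: ✓
  3: ✓
  4: ✓

Answer: INVARIANT HOLDS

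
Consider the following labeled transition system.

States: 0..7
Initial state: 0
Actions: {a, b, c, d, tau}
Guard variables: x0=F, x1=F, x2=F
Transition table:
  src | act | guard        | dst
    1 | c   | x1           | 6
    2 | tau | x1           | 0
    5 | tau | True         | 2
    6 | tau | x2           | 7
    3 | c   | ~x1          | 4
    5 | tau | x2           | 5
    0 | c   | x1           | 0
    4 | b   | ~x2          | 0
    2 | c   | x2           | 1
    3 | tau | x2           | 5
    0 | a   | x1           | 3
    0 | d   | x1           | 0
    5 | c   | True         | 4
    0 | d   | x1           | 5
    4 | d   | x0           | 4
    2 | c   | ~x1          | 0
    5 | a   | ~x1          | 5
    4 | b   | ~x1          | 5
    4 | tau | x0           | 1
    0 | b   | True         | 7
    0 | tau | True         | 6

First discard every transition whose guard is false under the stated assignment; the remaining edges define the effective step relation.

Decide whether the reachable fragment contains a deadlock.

Answer: DEADLOCK at state 6

Working:
Reach set: {0,6,7}
  0: b→7  tau→6  [2 out]
  6: ∅  [deadlock]
  7: ∅  [deadlock]
witness 6: tau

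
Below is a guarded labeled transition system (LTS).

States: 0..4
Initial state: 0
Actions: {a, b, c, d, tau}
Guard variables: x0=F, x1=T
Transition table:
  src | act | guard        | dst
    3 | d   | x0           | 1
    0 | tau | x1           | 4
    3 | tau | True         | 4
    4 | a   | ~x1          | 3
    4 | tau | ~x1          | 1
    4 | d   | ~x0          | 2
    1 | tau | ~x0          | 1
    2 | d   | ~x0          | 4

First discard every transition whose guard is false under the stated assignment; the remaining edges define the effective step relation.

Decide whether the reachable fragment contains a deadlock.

R = {0,2,4}
  0: tau→4  [1 out]
  2: d→4  [1 out]
  4: d→2  [1 out]

Answer: DEADLOCK-FREE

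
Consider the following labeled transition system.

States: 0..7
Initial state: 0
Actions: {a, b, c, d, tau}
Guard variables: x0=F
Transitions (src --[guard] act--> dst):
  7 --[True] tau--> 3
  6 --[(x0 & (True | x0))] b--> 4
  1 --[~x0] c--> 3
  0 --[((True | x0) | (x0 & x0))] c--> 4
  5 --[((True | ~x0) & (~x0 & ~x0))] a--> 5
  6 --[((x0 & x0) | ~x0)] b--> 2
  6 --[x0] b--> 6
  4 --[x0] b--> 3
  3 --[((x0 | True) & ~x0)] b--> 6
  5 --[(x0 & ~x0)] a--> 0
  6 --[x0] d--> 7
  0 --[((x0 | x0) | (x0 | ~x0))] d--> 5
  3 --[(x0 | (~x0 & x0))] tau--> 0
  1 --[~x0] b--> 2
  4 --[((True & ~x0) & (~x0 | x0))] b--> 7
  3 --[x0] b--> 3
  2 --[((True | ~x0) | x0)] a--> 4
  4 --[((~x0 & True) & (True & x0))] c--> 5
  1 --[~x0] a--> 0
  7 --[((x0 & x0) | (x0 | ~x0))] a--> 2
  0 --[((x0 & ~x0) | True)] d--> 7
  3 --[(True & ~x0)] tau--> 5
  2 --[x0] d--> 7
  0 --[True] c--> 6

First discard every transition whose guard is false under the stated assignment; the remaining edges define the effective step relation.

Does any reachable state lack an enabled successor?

Reach set: {0,2,3,4,5,6,7}
  0: c→4  c→6  d→5  d→7  [4 out]
  2: a→4  [1 out]
  3: b→6  tau→5  [2 out]
  4: b→7  [1 out]
  5: a→5  [1 out]
  6: b→2  [1 out]
  7: a→2  tau→3  [2 out]

Answer: DEADLOCK-FREE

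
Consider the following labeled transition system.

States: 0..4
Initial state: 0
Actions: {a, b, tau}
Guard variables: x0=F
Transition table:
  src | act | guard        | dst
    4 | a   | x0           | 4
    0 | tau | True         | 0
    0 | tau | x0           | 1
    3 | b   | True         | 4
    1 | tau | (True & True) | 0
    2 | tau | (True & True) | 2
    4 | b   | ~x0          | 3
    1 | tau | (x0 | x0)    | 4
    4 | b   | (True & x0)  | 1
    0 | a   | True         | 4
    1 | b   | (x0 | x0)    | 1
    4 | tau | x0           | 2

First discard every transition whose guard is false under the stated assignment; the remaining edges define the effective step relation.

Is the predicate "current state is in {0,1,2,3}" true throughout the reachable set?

Answer: INVARIANT VIOLATED at state 4

Working:
Safe = {0,1,2,3}
Reachable = {0,3,4}
  0: ok
  3: ok
  4: outside
counterexample path to 4: a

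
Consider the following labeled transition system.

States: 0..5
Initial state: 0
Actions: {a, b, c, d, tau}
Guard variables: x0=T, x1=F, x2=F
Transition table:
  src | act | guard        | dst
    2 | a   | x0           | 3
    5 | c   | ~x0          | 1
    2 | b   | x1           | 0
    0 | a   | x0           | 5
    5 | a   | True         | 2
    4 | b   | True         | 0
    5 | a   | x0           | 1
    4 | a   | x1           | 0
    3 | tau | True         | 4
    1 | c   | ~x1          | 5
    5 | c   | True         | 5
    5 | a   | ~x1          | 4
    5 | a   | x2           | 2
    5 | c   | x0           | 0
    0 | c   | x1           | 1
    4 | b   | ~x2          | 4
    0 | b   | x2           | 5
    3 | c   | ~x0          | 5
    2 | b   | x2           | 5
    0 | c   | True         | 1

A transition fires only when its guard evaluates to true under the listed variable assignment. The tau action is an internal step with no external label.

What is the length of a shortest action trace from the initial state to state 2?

Breadth-first toward 2:
  Layer 0: {0}
  Layer 1: {1,5}
  Layer 2: {2,4}
depth(2)=2, e.g. a·a

Answer: 2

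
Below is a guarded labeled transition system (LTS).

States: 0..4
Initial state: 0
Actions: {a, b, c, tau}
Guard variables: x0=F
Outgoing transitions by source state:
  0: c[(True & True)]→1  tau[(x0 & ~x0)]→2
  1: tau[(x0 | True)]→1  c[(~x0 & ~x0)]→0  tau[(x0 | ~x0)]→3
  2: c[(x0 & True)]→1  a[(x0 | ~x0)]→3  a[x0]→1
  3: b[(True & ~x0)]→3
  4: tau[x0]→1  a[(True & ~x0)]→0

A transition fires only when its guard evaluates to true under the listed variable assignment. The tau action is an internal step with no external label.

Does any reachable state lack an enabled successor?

Answer: DEADLOCK-FREE

Working:
R = {0,1,3}
  0: c→1  [1 out]
  1: c→0  tau→1  tau→3  [3 out]
  3: b→3  [1 out]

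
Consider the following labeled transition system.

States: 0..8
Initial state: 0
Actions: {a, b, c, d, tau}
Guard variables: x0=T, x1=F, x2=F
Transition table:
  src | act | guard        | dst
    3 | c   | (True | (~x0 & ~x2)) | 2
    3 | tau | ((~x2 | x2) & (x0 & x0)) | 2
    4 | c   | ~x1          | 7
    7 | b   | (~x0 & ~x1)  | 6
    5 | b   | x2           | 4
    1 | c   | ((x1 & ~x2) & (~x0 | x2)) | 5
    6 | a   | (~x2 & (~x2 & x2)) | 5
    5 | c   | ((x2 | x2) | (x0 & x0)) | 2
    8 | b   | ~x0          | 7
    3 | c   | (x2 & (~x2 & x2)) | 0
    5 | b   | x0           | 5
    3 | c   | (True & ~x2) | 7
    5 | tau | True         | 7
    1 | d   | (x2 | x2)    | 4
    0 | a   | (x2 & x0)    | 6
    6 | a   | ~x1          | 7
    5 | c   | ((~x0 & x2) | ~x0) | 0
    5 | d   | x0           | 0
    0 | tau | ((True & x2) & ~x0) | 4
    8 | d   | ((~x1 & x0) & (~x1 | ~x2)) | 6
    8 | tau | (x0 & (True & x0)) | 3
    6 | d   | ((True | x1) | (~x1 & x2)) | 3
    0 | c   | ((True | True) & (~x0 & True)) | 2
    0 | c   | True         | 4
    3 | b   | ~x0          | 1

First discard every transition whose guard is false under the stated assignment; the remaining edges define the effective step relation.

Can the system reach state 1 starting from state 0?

Guard filter leaves 13 enabled edge(s).
depth 0: {0}
depth 1: {4}  total {0,4}
depth 2: {7}  total {0,4,7}
Reach set: {0,4,7}

Answer: UNREACHABLE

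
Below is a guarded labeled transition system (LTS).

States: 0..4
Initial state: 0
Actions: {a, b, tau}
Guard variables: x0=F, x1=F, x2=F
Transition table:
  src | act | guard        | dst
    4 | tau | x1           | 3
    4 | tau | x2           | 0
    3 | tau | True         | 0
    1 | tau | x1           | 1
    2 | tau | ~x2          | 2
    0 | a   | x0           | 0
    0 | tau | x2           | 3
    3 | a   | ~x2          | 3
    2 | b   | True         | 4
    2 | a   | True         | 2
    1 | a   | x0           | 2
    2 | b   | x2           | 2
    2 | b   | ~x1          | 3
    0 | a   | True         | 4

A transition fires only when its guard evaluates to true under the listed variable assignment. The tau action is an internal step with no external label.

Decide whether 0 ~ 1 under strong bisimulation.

Answer: NOT BISIMILAR

Working:
Compute ~ classes (split until stable):
  P[0] = {{0,1,2,3,4}}
  P[1] = {{0},{1,4},{2},{3}}
stable after 2 split(s): 4 block(s)
0∈{0}, 1∈{1,4}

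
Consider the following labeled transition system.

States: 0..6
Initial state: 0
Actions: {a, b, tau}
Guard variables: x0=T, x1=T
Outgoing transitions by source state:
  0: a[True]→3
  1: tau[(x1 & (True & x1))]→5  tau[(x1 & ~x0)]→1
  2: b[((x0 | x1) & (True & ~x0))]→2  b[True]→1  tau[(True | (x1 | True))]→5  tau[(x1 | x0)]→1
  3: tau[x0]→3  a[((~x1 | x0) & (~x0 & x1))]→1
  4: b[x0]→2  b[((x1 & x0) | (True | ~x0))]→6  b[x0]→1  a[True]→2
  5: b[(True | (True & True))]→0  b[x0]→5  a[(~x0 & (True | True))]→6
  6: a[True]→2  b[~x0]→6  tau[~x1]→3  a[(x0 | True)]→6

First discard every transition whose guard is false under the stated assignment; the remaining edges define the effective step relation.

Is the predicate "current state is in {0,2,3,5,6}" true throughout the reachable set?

Answer: INVARIANT HOLDS

Working:
Safe = {0,2,3,5,6}
Reachable = {0,3}
  0: safe
  3: safe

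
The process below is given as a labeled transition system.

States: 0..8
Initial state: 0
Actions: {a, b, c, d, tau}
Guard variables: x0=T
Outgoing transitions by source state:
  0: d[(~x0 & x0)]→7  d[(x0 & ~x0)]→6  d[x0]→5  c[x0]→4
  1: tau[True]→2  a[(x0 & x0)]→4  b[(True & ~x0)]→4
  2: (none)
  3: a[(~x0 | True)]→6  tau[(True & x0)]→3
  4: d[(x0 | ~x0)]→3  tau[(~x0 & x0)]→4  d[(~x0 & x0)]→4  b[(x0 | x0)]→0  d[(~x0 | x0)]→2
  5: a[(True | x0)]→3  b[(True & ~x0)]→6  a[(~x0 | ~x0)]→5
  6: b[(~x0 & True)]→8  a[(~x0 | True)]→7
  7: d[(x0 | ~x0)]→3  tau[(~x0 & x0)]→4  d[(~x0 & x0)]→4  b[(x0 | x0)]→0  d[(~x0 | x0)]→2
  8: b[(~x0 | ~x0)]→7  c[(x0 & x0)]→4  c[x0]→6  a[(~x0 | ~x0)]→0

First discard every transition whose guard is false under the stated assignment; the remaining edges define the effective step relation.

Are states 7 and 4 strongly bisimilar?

Compute ~ classes (split until stable):
  π0 = {{0,1,2,3,4,5,6,7,8}}
  π1 = {{0},{1,3},{2},{4,7},{5,6},{8}}
  π2 = {{0},{1},{2},{3},{4,7},{5},{6},{8}}
8 equivalence class(es) (converged in 3)
class of 7: {4,7}; class of 4: {4,7}

Answer: BISIMILAR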